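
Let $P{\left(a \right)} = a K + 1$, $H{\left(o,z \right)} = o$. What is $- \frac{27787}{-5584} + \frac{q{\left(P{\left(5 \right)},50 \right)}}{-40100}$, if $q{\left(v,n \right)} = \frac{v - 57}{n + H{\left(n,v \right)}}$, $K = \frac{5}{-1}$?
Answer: $\frac{870518143}{174936250} \approx 4.9762$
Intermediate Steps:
$K = -5$ ($K = 5 \left(-1\right) = -5$)
$P{\left(a \right)} = 1 - 5 a$ ($P{\left(a \right)} = a \left(-5\right) + 1 = - 5 a + 1 = 1 - 5 a$)
$q{\left(v,n \right)} = \frac{-57 + v}{2 n}$ ($q{\left(v,n \right)} = \frac{v - 57}{n + n} = \frac{-57 + v}{2 n}$)
$- \frac{27787}{-5584} + \frac{q{\left(P{\left(5 \right)},50 \right)}}{-40100} = - \frac{27787}{-5584} + \frac{\frac{1}{2} \cdot \frac{1}{50} \left(-57 + \left(1 - 25\right)\right)}{-40100} = \left(-27787\right) \left(- \frac{1}{5584}\right) + \frac{1}{2} \cdot \frac{1}{50} \left(-57 + \left(1 - 25\right)\right) \left(- \frac{1}{40100}\right) = \frac{27787}{5584} + \frac{1}{2} \cdot \frac{1}{50} \left(-57 - 24\right) \left(- \frac{1}{40100}\right) = \frac{27787}{5584} + \frac{1}{2} \cdot \frac{1}{50} \left(-81\right) \left(- \frac{1}{40100}\right) = \frac{27787}{5584} - - \frac{81}{4010000} = \frac{27787}{5584} + \frac{81}{4010000} = \frac{870518143}{174936250}$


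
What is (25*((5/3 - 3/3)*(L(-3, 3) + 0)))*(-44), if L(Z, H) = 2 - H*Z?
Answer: -24200/3 ≈ -8066.7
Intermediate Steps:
L(Z, H) = 2 - H*Z
(25*((5/3 - 3/3)*(L(-3, 3) + 0)))*(-44) = (25*((5/3 - 3/3)*((2 - 1*3*(-3)) + 0)))*(-44) = (25*((5*(1/3) - 3*1/3)*((2 + 9) + 0)))*(-44) = (25*((5/3 - 1)*(11 + 0)))*(-44) = (25*((2/3)*11))*(-44) = (25*(22/3))*(-44) = (550/3)*(-44) = -24200/3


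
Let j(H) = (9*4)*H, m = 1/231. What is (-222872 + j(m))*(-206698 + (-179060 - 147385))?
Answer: 9149337397876/77 ≈ 1.1882e+11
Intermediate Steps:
m = 1/231 ≈ 0.0043290
j(H) = 36*H
(-222872 + j(m))*(-206698 + (-179060 - 147385)) = (-222872 + 36*(1/231))*(-206698 + (-179060 - 147385)) = (-222872 + 12/77)*(-206698 - 326445) = -17161132/77*(-533143) = 9149337397876/77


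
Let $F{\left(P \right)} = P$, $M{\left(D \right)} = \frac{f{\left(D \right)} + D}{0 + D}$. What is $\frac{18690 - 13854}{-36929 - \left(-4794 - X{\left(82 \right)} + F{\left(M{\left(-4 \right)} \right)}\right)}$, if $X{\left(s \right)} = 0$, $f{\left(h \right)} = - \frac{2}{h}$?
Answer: $- \frac{38688}{257087} \approx -0.15049$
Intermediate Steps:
$M{\left(D \right)} = \frac{D - \frac{2}{D}}{D}$ ($M{\left(D \right)} = \frac{- \frac{2}{D} + D}{0 + D} = \frac{D - \frac{2}{D}}{D}$)
$\frac{18690 - 13854}{-36929 - \left(-4794 - X{\left(82 \right)} + F{\left(M{\left(-4 \right)} \right)}\right)} = \frac{18690 - 13854}{-36929 + \left(\left(\left(0 - \left(1 - \frac{2}{16}\right)\right) - 10692\right) + 15486\right)} = \frac{4836}{-36929 + \left(\left(\left(0 - \left(1 - \frac{1}{8}\right)\right) - 10692\right) + 15486\right)} = \frac{4836}{-36929 + \left(\left(\left(0 - \frac{7}{8}\right) - 10692\right) + 15486\right)} = \frac{4836}{-36929 + \left(\left(- \frac{7}{8} - 10692\right) + 15486\right)} = \frac{4836}{-36929 + \left(- \frac{85543}{8} + 15486\right)} = \frac{4836}{-36929 + \frac{38345}{8}} = \frac{4836}{- \frac{257087}{8}} = 4836 \left(- \frac{8}{257087}\right) = - \frac{38688}{257087}$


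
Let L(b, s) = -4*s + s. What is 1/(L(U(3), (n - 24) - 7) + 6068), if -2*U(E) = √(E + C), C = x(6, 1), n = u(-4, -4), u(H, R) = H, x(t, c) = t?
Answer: 1/6173 ≈ 0.00016200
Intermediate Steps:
n = -4
C = 6
U(E) = -√(6 + E)/2 (U(E) = -√(E + 6)/2 = -√(6 + E)/2)
L(b, s) = -3*s
1/(L(U(3), (n - 24) - 7) + 6068) = 1/(-3*((-4 - 24) - 7) + 6068) = 1/(-3*(-28 - 7) + 6068) = 1/(-3*(-35) + 6068) = 1/(105 + 6068) = 1/6173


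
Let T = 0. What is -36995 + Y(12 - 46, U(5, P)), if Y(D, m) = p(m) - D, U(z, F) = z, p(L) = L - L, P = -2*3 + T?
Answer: -36961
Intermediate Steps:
P = -6 (P = -2*3 + 0 = -6 + 0 = -6)
p(L) = 0
Y(D, m) = -D (Y(D, m) = 0 - D = -D)
-36995 + Y(12 - 46, U(5, P)) = -36995 - (12 - 46) = -36995 - 1*(-34) = -36995 + 34 = -36961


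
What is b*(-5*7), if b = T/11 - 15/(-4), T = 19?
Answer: -8435/44 ≈ -191.70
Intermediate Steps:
b = 241/44 (b = 19/11 - 15/(-4) = 19*(1/11) - 15*(-¼) = 19/11 + 15/4 = 241/44 ≈ 5.4773)
b*(-5*7) = 241*(-5*7)/44 = (241/44)*(-35) = -8435/44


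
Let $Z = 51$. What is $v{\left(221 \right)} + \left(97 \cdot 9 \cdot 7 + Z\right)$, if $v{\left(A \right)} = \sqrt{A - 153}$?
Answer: $6162 + 2 \sqrt{17} \approx 6170.3$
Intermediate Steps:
$v{\left(A \right)} = \sqrt{-153 + A}$
$v{\left(221 \right)} + \left(97 \cdot 9 \cdot 7 + Z\right) = \sqrt{-153 + 221} + \left(97 \cdot 9 \cdot 7 + 51\right) = \sqrt{68} + \left(97 \cdot 63 + 51\right) = 2 \sqrt{17} + \left(6111 + 51\right) = 2 \sqrt{17} + 6162 = 6162 + 2 \sqrt{17}$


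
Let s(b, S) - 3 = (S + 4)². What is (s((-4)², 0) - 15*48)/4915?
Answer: -701/4915 ≈ -0.14262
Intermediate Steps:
s(b, S) = 3 + (4 + S)² (s(b, S) = 3 + (S + 4)² = 3 + (4 + S)²)
(s((-4)², 0) - 15*48)/4915 = ((3 + (4 + 0)²) - 15*48)/4915 = ((3 + 4²) - 720)*(1/4915) = ((3 + 16) - 720)*(1/4915) = (19 - 720)*(1/4915) = -701*1/4915 = -701/4915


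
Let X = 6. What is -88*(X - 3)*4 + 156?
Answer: -900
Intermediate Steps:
-88*(X - 3)*4 + 156 = -88*(6 - 3)*4 + 156 = -264*4 + 156 = -88*12 + 156 = -1056 + 156 = -900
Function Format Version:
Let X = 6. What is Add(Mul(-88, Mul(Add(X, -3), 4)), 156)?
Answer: -900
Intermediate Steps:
Add(Mul(-88, Mul(Add(X, -3), 4)), 156) = Add(Mul(-88, Mul(Add(6, -3), 4)), 156) = Add(Mul(-88, Mul(3, 4)), 156) = Add(Mul(-88, 12), 156) = Add(-1056, 156) = -900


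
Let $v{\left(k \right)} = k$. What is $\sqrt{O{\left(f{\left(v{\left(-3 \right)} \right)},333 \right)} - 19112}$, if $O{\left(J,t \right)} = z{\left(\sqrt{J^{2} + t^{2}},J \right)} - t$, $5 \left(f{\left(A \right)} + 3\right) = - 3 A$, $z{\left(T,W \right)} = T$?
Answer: $\frac{\sqrt{-486125 + 15 \sqrt{308029}}}{5} \approx 138.25 i$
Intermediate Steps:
$f{\left(A \right)} = -3 - \frac{3 A}{5}$ ($f{\left(A \right)} = -3 + \frac{\left(-3\right) A}{5} = -3 - \frac{3 A}{5}$)
$O{\left(J,t \right)} = \sqrt{J^{2} + t^{2}} - t$
$\sqrt{O{\left(f{\left(v{\left(-3 \right)} \right)},333 \right)} - 19112} = \sqrt{\left(\sqrt{\left(-3 - - \frac{9}{5}\right)^{2} + 333^{2}} - 333\right) - 19112} = \sqrt{\left(\sqrt{\left(-3 + \frac{9}{5}\right)^{2} + 110889} - 333\right) - 19112} = \sqrt{\left(\sqrt{\left(- \frac{6}{5}\right)^{2} + 110889} - 333\right) - 19112} = \sqrt{\left(\sqrt{\frac{36}{25} + 110889} - 333\right) - 19112} = \sqrt{\left(\sqrt{\frac{2772261}{25}} - 333\right) - 19112} = \sqrt{\left(\frac{3 \sqrt{308029}}{5} - 333\right) - 19112} = \sqrt{\left(-333 + \frac{3 \sqrt{308029}}{5}\right) - 19112} = \sqrt{-19445 + \frac{3 \sqrt{308029}}{5}}$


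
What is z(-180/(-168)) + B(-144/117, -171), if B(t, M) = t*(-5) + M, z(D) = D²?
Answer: -417103/2548 ≈ -163.70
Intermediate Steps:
B(t, M) = M - 5*t (B(t, M) = -5*t + M = M - 5*t)
z(-180/(-168)) + B(-144/117, -171) = (-180/(-168))² + (-171 - (-720)/117) = (-180*(-1/168))² + (-171 - (-720)/117) = (15/14)² + (-171 - 5*(-16/13)) = 225/196 + (-171 + 80/13) = 225/196 - 2143/13 = -417103/2548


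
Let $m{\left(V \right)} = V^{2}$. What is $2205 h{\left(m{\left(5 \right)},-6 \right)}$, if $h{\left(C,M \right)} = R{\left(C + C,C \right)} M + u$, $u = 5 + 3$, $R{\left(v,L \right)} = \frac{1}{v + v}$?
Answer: $\frac{175077}{10} \approx 17508.0$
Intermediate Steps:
$R{\left(v,L \right)} = \frac{1}{2 v}$
$u = 8$
$h{\left(C,M \right)} = 8 + \frac{M}{4 C}$ ($h{\left(C,M \right)} = \frac{1}{2 \left(C + C\right)} M + 8 = \frac{1}{2 \cdot 2 C} M + 8 = \frac{\frac{1}{2} \frac{1}{C}}{2} M + 8 = \frac{1}{4 C} M + 8 = \frac{M}{4 C} + 8 = 8 + \frac{M}{4 C}$)
$2205 h{\left(m{\left(5 \right)},-6 \right)} = 2205 \left(8 + \frac{1}{4} \left(-6\right) \frac{1}{5^{2}}\right) = 2205 \left(8 + \frac{1}{4} \left(-6\right) \frac{1}{25}\right) = 2205 \left(8 - \frac{3}{50}\right) = 2205 \cdot \frac{397}{50} = \frac{175077}{10}$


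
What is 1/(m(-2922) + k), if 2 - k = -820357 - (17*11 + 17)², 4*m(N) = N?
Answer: 2/1722489 ≈ 1.1611e-6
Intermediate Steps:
m(N) = N/4
k = 861975 (k = 2 - (-820357 - (17*11 + 17)²) = 2 - (-820357 - (187 + 17)²) = 2 - (-820357 - 1*204²) = 2 - (-820357 - 1*41616) = 2 - (-820357 - 41616) = 2 - 1*(-861973) = 2 + 861973 = 861975)
1/(m(-2922) + k) = 1/((¼)*(-2922) + 861975) = 1/(-1461/2 + 861975) = 1/(1722489/2) = 2/1722489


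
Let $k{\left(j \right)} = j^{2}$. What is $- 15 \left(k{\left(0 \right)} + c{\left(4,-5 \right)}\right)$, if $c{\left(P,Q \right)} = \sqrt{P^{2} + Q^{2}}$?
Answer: $- 15 \sqrt{41} \approx -96.047$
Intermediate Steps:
$- 15 \left(k{\left(0 \right)} + c{\left(4,-5 \right)}\right) = - 15 \left(0^{2} + \sqrt{4^{2} + \left(-5\right)^{2}}\right) = - 15 \left(0 + \sqrt{16 + 25}\right) = - 15 \left(0 + \sqrt{41}\right) = - 15 \sqrt{41}$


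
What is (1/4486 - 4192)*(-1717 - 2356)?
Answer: 76594031703/4486 ≈ 1.7074e+7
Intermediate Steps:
(1/4486 - 4192)*(-1717 - 2356) = (1/4486 - 4192)*(-4073) = -18805311/4486*(-4073) = 76594031703/4486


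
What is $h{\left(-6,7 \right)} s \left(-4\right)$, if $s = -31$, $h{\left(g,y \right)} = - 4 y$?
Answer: $-3472$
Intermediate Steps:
$h{\left(-6,7 \right)} s \left(-4\right) = \left(-4\right) 7 \left(-31\right) \left(-4\right) = \left(-28\right) \left(-31\right) \left(-4\right) = 868 \left(-4\right) = -3472$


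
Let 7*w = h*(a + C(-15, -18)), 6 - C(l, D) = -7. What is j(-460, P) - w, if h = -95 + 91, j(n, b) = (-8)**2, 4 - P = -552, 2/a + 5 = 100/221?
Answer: 500732/7035 ≈ 71.177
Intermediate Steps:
C(l, D) = 13 (C(l, D) = 6 - 1*(-7) = 6 + 7 = 13)
a = -442/1005 (a = 2/(-5 + 100/221) = 2/(-1005/221) = 2*(-221/1005) = -442/1005 ≈ -0.43980)
P = 556 (P = 4 - 1*(-552) = 4 + 552 = 556)
j(n, b) = 64
h = -4
w = -50492/7035 (w = (-4*(-442/1005 + 13))/7 = (-4*12623/1005)/7 = (1/7)*(-50492/1005) = -50492/7035 ≈ -7.1773)
j(-460, P) - w = 64 - 1*(-50492/7035) = 64 + 50492/7035 = 500732/7035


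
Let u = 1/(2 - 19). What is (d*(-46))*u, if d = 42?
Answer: 1932/17 ≈ 113.65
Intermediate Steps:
u = -1/17 (u = 1/(-17) = -1/17 ≈ -0.058824)
(d*(-46))*u = (42*(-46))*(-1/17) = -1932*(-1/17) = 1932/17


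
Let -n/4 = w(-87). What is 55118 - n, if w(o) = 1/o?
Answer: 4795262/87 ≈ 55118.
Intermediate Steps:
n = 4/87 (n = -4/(-87) = -4*(-1/87) = 4/87 ≈ 0.045977)
55118 - n = 55118 - 1*4/87 = 55118 - 4/87 = 4795262/87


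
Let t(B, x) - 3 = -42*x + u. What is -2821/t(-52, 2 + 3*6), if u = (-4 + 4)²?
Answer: 91/27 ≈ 3.3704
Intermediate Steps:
u = 0 (u = 0² = 0)
t(B, x) = 3 - 42*x (t(B, x) = 3 + (-42*x + 0) = 3 - 42*x)
-2821/t(-52, 2 + 3*6) = -2821/(3 - 42*(2 + 3*6)) = -2821/(3 - 42*(2 + 18)) = -2821/(3 - 42*20) = -2821/(3 - 840) = -2821/(-837) = -2821*(-1/837) = 91/27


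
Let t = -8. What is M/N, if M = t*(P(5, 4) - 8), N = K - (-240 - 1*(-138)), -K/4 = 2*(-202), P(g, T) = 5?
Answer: 12/859 ≈ 0.013970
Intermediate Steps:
K = 1616 (K = -8*(-202) = -4*(-404) = 1616)
N = 1718 (N = 1616 - (-240 - 1*(-138)) = 1616 - (-240 + 138) = 1616 - 1*(-102) = 1616 + 102 = 1718)
M = 24 (M = -8*(5 - 8) = -8*(-3) = 24)
M/N = 24/1718 = 24*(1/1718) = 12/859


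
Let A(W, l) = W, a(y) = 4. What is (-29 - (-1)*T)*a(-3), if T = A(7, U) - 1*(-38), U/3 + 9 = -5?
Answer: 64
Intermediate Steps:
U = -42 (U = -27 + 3*(-5) = -27 - 15 = -42)
T = 45 (T = 7 - 1*(-38) = 7 + 38 = 45)
(-29 - (-1)*T)*a(-3) = (-29 - (-1)*45)*4 = (-29 - 1*(-45))*4 = (-29 + 45)*4 = 16*4 = 64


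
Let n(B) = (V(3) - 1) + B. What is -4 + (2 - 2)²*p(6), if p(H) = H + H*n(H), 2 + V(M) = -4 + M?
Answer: -4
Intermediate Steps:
V(M) = -6 + M (V(M) = -2 + (-4 + M) = -6 + M)
n(B) = -4 + B (n(B) = ((-6 + 3) - 1) + B = (-3 - 1) + B = -4 + B)
p(H) = H + H*(-4 + H)
-4 + (2 - 2)²*p(6) = -4 + (2 - 2)²*(6*(-3 + 6)) = -4 + 0²*(6*3) = -4 + 0*18 = -4 + 0 = -4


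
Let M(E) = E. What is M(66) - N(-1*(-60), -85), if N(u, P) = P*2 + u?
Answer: 176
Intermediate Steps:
N(u, P) = u + 2*P (N(u, P) = 2*P + u = u + 2*P)
M(66) - N(-1*(-60), -85) = 66 - (-1*(-60) + 2*(-85)) = 66 - (60 - 170) = 66 - 1*(-110) = 66 + 110 = 176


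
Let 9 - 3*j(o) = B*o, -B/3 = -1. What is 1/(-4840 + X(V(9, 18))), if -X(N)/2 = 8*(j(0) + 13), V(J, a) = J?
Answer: -1/5096 ≈ -0.00019623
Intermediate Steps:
B = 3 (B = -3*(-1) = 3)
j(o) = 3 - o
X(N) = -256 (X(N) = -16*((3 - 1*0) + 13) = -16*((3 + 0) + 13) = -16*(3 + 13) = -16*16 = -2*128 = -256)
1/(-4840 + X(V(9, 18))) = 1/(-4840 - 256) = 1/(-5096) = -1/5096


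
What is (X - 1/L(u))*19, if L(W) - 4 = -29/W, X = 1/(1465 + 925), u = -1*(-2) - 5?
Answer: -135451/97990 ≈ -1.3823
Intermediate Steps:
u = -3 (u = 2 - 5 = -3)
X = 1/2390 ≈ 0.00041841
L(W) = 4 - 29/W
(X - 1/L(u))*19 = (1/2390 - 1/(4 - 29/(-3)))*19 = (1/2390 - 1/(4 - 29*(-1/3)))*19 = (1/2390 - 1/(4 + 29/3))*19 = (1/2390 - 1/41/3)*19 = (1/2390 - 1*3/41)*19 = (1/2390 - 3/41)*19 = -7129/97990*19 = -135451/97990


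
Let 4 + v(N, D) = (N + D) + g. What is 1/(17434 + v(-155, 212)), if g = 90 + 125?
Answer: 1/17702 ≈ 5.6491e-5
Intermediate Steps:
g = 215
v(N, D) = 211 + D + N (v(N, D) = -4 + ((N + D) + 215) = -4 + ((D + N) + 215) = -4 + (215 + D + N) = 211 + D + N)
1/(17434 + v(-155, 212)) = 1/(17434 + (211 + 212 - 155)) = 1/(17434 + 268) = 1/17702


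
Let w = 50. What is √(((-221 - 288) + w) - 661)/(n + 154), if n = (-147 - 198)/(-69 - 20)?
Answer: 356*I*√70/14051 ≈ 0.21198*I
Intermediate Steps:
n = 345/89 (n = -345/(-89) = -345*(-1/89) = 345/89 ≈ 3.8764)
√(((-221 - 288) + w) - 661)/(n + 154) = √(((-221 - 288) + 50) - 661)/(345/89 + 154) = √((-509 + 50) - 661)/(14051/89) = 89*√(-459 - 661)/14051 = 89*√(-1120)/14051 = 89*(4*I*√70)/14051 = 356*I*√70/14051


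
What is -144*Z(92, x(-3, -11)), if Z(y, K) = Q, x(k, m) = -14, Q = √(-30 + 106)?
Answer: -288*√19 ≈ -1255.4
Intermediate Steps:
Q = 2*√19 (Q = √76 = 2*√19 ≈ 8.7178)
Z(y, K) = 2*√19
-144*Z(92, x(-3, -11)) = -288*√19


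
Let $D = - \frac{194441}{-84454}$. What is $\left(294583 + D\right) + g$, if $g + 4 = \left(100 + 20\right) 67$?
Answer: $\frac{25557579467}{84454} \approx 3.0262 \cdot 10^{5}$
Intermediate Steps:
$D = \frac{194441}{84454}$ ($D = \left(-194441\right) \left(- \frac{1}{84454}\right) = \frac{194441}{84454} \approx 2.3023$)
$g = 8036$ ($g = -4 + \left(100 + 20\right) 67 = -4 + 120 \cdot 67 = -4 + 8040 = 8036$)
$\left(294583 + D\right) + g = \left(294583 + \frac{194441}{84454}\right) + 8036 = \frac{24878907123}{84454} + 8036 = \frac{25557579467}{84454}$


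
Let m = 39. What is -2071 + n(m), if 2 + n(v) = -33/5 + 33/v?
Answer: -135119/65 ≈ -2078.8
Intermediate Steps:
n(v) = -43/5 + 33/v (n(v) = -2 + (-33/5 + 33/v) = -43/5 + 33/v)
-2071 + n(m) = -2071 + (-43/5 + 33/39) = -2071 + (-43/5 + 33*(1/39)) = -2071 + (-43/5 + 11/13) = -2071 - 504/65 = -135119/65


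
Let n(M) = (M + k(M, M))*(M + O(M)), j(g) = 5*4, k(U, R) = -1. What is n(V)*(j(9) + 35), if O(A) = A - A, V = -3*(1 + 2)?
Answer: 4950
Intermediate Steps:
V = -9 (V = -3*3 = -9)
O(A) = 0
j(g) = 20
n(M) = M*(-1 + M) (n(M) = (M - 1)*(M + 0) = (-1 + M)*M = M*(-1 + M))
n(V)*(j(9) + 35) = (-9*(-1 - 9))*(20 + 35) = -9*(-10)*55 = 90*55 = 4950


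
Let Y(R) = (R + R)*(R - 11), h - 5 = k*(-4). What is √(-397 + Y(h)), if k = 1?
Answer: I*√417 ≈ 20.421*I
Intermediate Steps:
h = 1 (h = 5 + 1*(-4) = 5 - 4 = 1)
Y(R) = 2*R*(-11 + R) (Y(R) = (2*R)*(-11 + R) = 2*R*(-11 + R))
√(-397 + Y(h)) = √(-397 + 2*1*(-11 + 1)) = √(-397 + 2*1*(-10)) = √(-397 - 20) = √(-417) = I*√417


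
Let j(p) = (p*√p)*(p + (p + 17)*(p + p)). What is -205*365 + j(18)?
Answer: -74825 + 69012*√2 ≈ 22773.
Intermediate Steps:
j(p) = p^(3/2)*(p + 2*p*(17 + p)) (j(p) = p^(3/2)*(p + (17 + p)*(2*p)) = p^(3/2)*(p + 2*p*(17 + p)))
-205*365 + j(18) = -205*365 + 18^(5/2)*(35 + 2*18) = -74825 + (972*√2)*(35 + 36) = -74825 + (972*√2)*71 = -74825 + 69012*√2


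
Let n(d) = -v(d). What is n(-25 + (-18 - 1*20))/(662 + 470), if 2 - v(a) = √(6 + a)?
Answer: -1/566 + I*√57/1132 ≈ -0.0017668 + 0.0066695*I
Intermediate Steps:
v(a) = 2 - √(6 + a)
n(d) = -2 + √(6 + d) (n(d) = -(2 - √(6 + d)) = -2 + √(6 + d))
n(-25 + (-18 - 1*20))/(662 + 470) = (-2 + √(6 + (-25 + (-18 - 1*20))))/(662 + 470) = (-2 + √(6 + (-25 + (-18 - 20))))/1132 = (-2 + √(6 + (-25 - 38)))*(1/1132) = (-2 + √(6 - 63))*(1/1132) = (-2 + √(-57))*(1/1132) = (-2 + I*√57)*(1/1132) = -1/566 + I*√57/1132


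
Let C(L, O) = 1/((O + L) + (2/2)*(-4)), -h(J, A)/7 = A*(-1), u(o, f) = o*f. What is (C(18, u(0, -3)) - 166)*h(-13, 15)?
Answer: -34845/2 ≈ -17423.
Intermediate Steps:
u(o, f) = f*o
h(J, A) = 7*A (h(J, A) = -7*A*(-1) = -(-7)*A = 7*A)
C(L, O) = 1/(-4 + L + O) (C(L, O) = 1/((L + O) + (2*(½))*(-4)) = 1/((L + O) + 1*(-4)) = 1/((L + O) - 4) = 1/(-4 + L + O))
(C(18, u(0, -3)) - 166)*h(-13, 15) = (1/(-4 + 18 - 3*0) - 166)*(7*15) = (1/(-4 + 18 + 0) - 166)*105 = (1/14 - 166)*105 = -2323/14*105 = -34845/2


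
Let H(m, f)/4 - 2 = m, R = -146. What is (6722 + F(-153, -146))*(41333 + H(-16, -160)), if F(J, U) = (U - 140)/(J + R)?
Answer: 6382579956/23 ≈ 2.7750e+8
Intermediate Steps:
F(J, U) = (-140 + U)/(-146 + J) (F(J, U) = (U - 140)/(J - 146) = (-140 + U)/(-146 + J))
H(m, f) = 8 + 4*m
(6722 + F(-153, -146))*(41333 + H(-16, -160)) = (6722 + (-140 - 146)/(-146 - 153))*(41333 + (8 + 4*(-16))) = (6722 - 286/(-299))*(41333 + (8 - 64)) = (6722 - 1/299*(-286))*(41333 - 56) = (6722 + 22/23)*41277 = (154628/23)*41277 = 6382579956/23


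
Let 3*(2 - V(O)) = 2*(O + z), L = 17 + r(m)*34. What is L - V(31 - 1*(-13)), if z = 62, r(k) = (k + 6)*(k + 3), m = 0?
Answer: 2093/3 ≈ 697.67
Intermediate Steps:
r(k) = (3 + k)*(6 + k) (r(k) = (6 + k)*(3 + k) = (3 + k)*(6 + k))
L = 629 (L = 17 + (18 + 0**2 + 9*0)*34 = 17 + (18 + 0 + 0)*34 = 17 + 18*34 = 17 + 612 = 629)
V(O) = -118/3 - 2*O/3 (V(O) = 2 - 2*(O + 62)/3 = 2 - 2*(62 + O)/3 = 2 - (124 + 2*O)/3 = 2 + (-124/3 - 2*O/3) = -118/3 - 2*O/3)
L - V(31 - 1*(-13)) = 629 - (-118/3 - 2*(31 - 1*(-13))/3) = 629 - (-118/3 - 2*(31 + 13)/3) = 629 - (-118/3 - 2/3*44) = 629 - (-118/3 - 88/3) = 629 - 1*(-206/3) = 629 + 206/3 = 2093/3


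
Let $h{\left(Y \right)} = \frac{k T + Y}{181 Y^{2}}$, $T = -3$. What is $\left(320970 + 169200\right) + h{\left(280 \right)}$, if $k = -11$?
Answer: $\frac{6955708368313}{14190400} \approx 4.9017 \cdot 10^{5}$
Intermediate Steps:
$h{\left(Y \right)} = \frac{33 + Y}{181 Y^{2}}$ ($h{\left(Y \right)} = \frac{\left(-11\right) \left(-3\right) + Y}{181 Y^{2}} = \left(33 + Y\right) \frac{1}{181 Y^{2}} = \frac{33 + Y}{181 Y^{2}}$)
$\left(320970 + 169200\right) + h{\left(280 \right)} = \left(320970 + 169200\right) + \frac{33 + 280}{181 \cdot 78400} = 490170 + \frac{1}{181} \cdot \frac{1}{78400} \cdot 313 = 490170 + \frac{313}{14190400} = \frac{6955708368313}{14190400}$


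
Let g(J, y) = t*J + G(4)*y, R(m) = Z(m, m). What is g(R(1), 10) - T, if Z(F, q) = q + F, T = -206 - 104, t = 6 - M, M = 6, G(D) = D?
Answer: 350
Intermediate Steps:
t = 0 (t = 6 - 1*6 = 6 - 6 = 0)
T = -310
Z(F, q) = F + q
R(m) = 2*m (R(m) = m + m = 2*m)
g(J, y) = 4*y (g(J, y) = 0*J + 4*y = 0 + 4*y = 4*y)
g(R(1), 10) - T = 4*10 - 1*(-310) = 40 + 310 = 350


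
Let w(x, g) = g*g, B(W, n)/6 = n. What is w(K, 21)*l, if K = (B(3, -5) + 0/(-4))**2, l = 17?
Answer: 7497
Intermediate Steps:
B(W, n) = 6*n
K = 900 (K = (6*(-5) + 0/(-4))**2 = (-30 + 0*(-1/4))**2 = (-30 + 0)**2 = (-30)**2 = 900)
w(x, g) = g**2
w(K, 21)*l = 21**2*17 = 441*17 = 7497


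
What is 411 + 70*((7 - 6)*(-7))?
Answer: -79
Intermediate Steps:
411 + 70*((7 - 6)*(-7)) = 411 + 70*(1*(-7)) = 411 + 70*(-7) = 411 - 490 = -79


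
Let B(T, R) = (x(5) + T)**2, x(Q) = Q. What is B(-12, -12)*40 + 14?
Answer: 1974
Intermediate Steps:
B(T, R) = (5 + T)**2
B(-12, -12)*40 + 14 = (5 - 12)**2*40 + 14 = (-7)**2*40 + 14 = 49*40 + 14 = 1960 + 14 = 1974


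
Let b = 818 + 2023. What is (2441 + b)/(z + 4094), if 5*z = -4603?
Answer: 26410/15867 ≈ 1.6645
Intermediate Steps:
b = 2841
z = -4603/5 (z = (1/5)*(-4603) = -4603/5 ≈ -920.60)
(2441 + b)/(z + 4094) = (2441 + 2841)/(-4603/5 + 4094) = 5282/(15867/5) = 5282*(5/15867) = 26410/15867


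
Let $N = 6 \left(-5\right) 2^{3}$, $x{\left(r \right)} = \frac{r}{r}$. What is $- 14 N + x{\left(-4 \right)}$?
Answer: $3361$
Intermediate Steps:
$x{\left(r \right)} = 1$
$N = -240$ ($N = \left(-30\right) 8 = -240$)
$- 14 N + x{\left(-4 \right)} = \left(-14\right) \left(-240\right) + 1 = 3360 + 1 = 3361$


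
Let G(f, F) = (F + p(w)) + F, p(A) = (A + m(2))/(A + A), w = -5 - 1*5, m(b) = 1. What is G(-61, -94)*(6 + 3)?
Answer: -33759/20 ≈ -1687.9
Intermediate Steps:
w = -10 (w = -5 - 5 = -10)
p(A) = (1 + A)/(2*A) (p(A) = (A + 1)/(A + A) = (1 + A)/((2*A)) = (1 + A)*(1/(2*A)) = (1 + A)/(2*A))
G(f, F) = 9/20 + 2*F (G(f, F) = (F + (1/2)*(1 - 10)/(-10)) + F = (F + (1/2)*(-1/10)*(-9)) + F = (F + 9/20) + F = (9/20 + F) + F = 9/20 + 2*F)
G(-61, -94)*(6 + 3) = (9/20 + 2*(-94))*(6 + 3) = (9/20 - 188)*9 = -3751/20*9 = -33759/20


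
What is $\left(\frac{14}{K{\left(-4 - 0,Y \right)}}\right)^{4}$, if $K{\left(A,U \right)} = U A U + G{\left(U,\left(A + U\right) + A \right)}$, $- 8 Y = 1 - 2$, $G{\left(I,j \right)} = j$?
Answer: $\frac{2517630976}{260144641} \approx 9.6778$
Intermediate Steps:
$Y = \frac{1}{8}$ ($Y = - \frac{1 - 2}{8} = \left(- \frac{1}{8}\right) \left(-1\right) = \frac{1}{8} \approx 0.125$)
$K{\left(A,U \right)} = U + 2 A + A U^{2}$ ($K{\left(A,U \right)} = U A U + \left(\left(A + U\right) + A\right) = A U U + \left(U + 2 A\right) = A U^{2} + \left(U + 2 A\right) = U + 2 A + A U^{2}$)
$\left(\frac{14}{K{\left(-4 - 0,Y \right)}}\right)^{4} = \left(\frac{14}{\frac{1}{8} + 2 \left(-4 - 0\right) + \frac{-4 - 0}{64}}\right)^{4} = \left(\frac{14}{\frac{1}{8} + 2 \left(-4 + 0\right) + \left(-4 + 0\right) \frac{1}{64}}\right)^{4} = \left(\frac{14}{\frac{1}{8} + 2 \left(-4\right) - \frac{1}{16}}\right)^{4} = \left(\frac{14}{\frac{1}{8} - 8 - \frac{1}{16}}\right)^{4} = \left(\frac{14}{- \frac{127}{16}}\right)^{4} = \left(14 \left(- \frac{16}{127}\right)\right)^{4} = \left(- \frac{224}{127}\right)^{4} = \frac{2517630976}{260144641}$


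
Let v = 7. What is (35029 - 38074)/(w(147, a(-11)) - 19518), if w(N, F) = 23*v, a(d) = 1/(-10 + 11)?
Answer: 3045/19357 ≈ 0.15731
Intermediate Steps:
a(d) = 1 (a(d) = 1/1 = 1)
w(N, F) = 161 (w(N, F) = 23*7 = 161)
(35029 - 38074)/(w(147, a(-11)) - 19518) = (35029 - 38074)/(161 - 19518) = -3045/(-19357) = -3045*(-1/19357) = 3045/19357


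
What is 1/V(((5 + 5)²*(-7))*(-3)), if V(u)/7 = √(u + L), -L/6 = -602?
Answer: √357/9996 ≈ 0.0018902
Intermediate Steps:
L = 3612 (L = -6*(-602) = 3612)
V(u) = 7*√(3612 + u) (V(u) = 7*√(u + 3612) = 7*√(3612 + u))
1/V(((5 + 5)²*(-7))*(-3)) = 1/(7*√(3612 + ((5 + 5)²*(-7))*(-3))) = 1/(7*√(3612 + (10²*(-7))*(-3))) = 1/(7*√(3612 + (100*(-7))*(-3))) = 1/(7*√(3612 - 700*(-3))) = 1/(7*√(3612 + 2100)) = 1/(7*√5712) = 1/(7*(4*√357)) = 1/(28*√357) = √357/9996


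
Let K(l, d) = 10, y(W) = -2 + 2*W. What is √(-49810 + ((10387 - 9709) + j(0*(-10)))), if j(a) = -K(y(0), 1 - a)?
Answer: I*√49142 ≈ 221.68*I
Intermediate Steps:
j(a) = -10 (j(a) = -1*10 = -10)
√(-49810 + ((10387 - 9709) + j(0*(-10)))) = √(-49810 + ((10387 - 9709) - 10)) = √(-49810 + (678 - 10)) = √(-49810 + 668) = √(-49142) = I*√49142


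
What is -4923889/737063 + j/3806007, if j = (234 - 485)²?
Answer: -18693920295160/2805266937441 ≈ -6.6639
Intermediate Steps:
j = 63001 (j = (-251)² = 63001)
-4923889/737063 + j/3806007 = -4923889/737063 + 63001/3806007 = -18693920295160/2805266937441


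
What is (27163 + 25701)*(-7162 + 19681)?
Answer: 661804416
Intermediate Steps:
(27163 + 25701)*(-7162 + 19681) = 52864*12519 = 661804416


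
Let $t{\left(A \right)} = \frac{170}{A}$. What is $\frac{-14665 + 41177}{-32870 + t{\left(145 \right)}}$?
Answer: $- \frac{192212}{238299} \approx -0.8066$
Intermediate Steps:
$\frac{-14665 + 41177}{-32870 + t{\left(145 \right)}} = \frac{-14665 + 41177}{-32870 + \frac{170}{145}} = \frac{26512}{-32870 + 170 \cdot \frac{1}{145}} = \frac{26512}{-32870 + \frac{34}{29}} = \frac{26512}{- \frac{953196}{29}} = 26512 \left(- \frac{29}{953196}\right) = - \frac{192212}{238299}$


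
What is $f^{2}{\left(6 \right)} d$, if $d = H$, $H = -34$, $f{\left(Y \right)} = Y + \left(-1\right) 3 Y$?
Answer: $-4896$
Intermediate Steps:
$f{\left(Y \right)} = - 2 Y$ ($f{\left(Y \right)} = Y - 3 Y = - 2 Y$)
$d = -34$
$f^{2}{\left(6 \right)} d = \left(\left(-2\right) 6\right)^{2} \left(-34\right) = \left(-12\right)^{2} \left(-34\right) = 144 \left(-34\right) = -4896$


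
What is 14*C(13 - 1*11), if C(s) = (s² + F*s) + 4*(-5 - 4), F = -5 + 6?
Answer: -420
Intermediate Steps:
F = 1
C(s) = -36 + s + s² (C(s) = (s² + 1*s) + 4*(-5 - 4) = (s² + s) + 4*(-9) = (s + s²) - 36 = -36 + s + s²)
14*C(13 - 1*11) = 14*(-36 + (13 - 1*11) + (13 - 1*11)²) = 14*(-36 + (13 - 11) + (13 - 11)²) = 14*(-36 + 2 + 2²) = 14*(-36 + 2 + 4) = 14*(-30) = -420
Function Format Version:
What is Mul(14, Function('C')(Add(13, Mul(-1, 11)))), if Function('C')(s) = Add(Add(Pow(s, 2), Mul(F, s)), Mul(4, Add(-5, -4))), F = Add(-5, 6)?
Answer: -420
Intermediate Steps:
F = 1
Function('C')(s) = Add(-36, s, Pow(s, 2)) (Function('C')(s) = Add(Add(Pow(s, 2), Mul(1, s)), Mul(4, Add(-5, -4))) = Add(Add(Pow(s, 2), s), Mul(4, -9)) = Add(Add(s, Pow(s, 2)), -36) = Add(-36, s, Pow(s, 2)))
Mul(14, Function('C')(Add(13, Mul(-1, 11)))) = Mul(14, Add(-36, Add(13, Mul(-1, 11)), Pow(Add(13, Mul(-1, 11)), 2))) = Mul(14, Add(-36, Add(13, -11), Pow(Add(13, -11), 2))) = Mul(14, Add(-36, 2, Pow(2, 2))) = Mul(14, Add(-36, 2, 4)) = Mul(14, -30) = -420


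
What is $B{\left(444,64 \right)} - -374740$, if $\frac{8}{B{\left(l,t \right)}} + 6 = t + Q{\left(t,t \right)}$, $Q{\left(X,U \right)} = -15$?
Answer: $\frac{16113828}{43} \approx 3.7474 \cdot 10^{5}$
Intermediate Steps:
$B{\left(l,t \right)} = \frac{8}{-21 + t}$ ($B{\left(l,t \right)} = \frac{8}{-6 + \left(t - 15\right)} = \frac{8}{-6 + \left(-15 + t\right)} = \frac{8}{-21 + t}$)
$B{\left(444,64 \right)} - -374740 = \frac{8}{-21 + 64} - -374740 = \frac{8}{43} + 374740 = \frac{16113828}{43}$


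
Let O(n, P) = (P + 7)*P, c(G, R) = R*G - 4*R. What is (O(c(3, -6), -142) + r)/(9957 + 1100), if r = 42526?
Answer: 61696/11057 ≈ 5.5798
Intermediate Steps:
c(G, R) = -4*R + G*R (c(G, R) = G*R - 4*R = -4*R + G*R)
O(n, P) = P*(7 + P) (O(n, P) = (7 + P)*P = P*(7 + P))
(O(c(3, -6), -142) + r)/(9957 + 1100) = (-142*(7 - 142) + 42526)/(9957 + 1100) = (-142*(-135) + 42526)/11057 = (19170 + 42526)*(1/11057) = 61696*(1/11057) = 61696/11057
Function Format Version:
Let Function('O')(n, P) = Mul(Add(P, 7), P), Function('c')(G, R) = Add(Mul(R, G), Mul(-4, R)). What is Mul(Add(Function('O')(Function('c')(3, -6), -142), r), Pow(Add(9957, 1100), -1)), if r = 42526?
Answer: Rational(61696, 11057) ≈ 5.5798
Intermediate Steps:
Function('c')(G, R) = Add(Mul(-4, R), Mul(G, R)) (Function('c')(G, R) = Add(Mul(G, R), Mul(-4, R)) = Add(Mul(-4, R), Mul(G, R)))
Function('O')(n, P) = Mul(P, Add(7, P)) (Function('O')(n, P) = Mul(Add(7, P), P) = Mul(P, Add(7, P)))
Mul(Add(Function('O')(Function('c')(3, -6), -142), r), Pow(Add(9957, 1100), -1)) = Mul(Add(Mul(-142, Add(7, -142)), 42526), Pow(Add(9957, 1100), -1)) = Mul(Add(Mul(-142, -135), 42526), Pow(11057, -1)) = Mul(Add(19170, 42526), Rational(1, 11057)) = Mul(61696, Rational(1, 11057)) = Rational(61696, 11057)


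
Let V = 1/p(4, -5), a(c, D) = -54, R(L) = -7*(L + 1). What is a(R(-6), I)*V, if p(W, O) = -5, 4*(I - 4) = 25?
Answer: 54/5 ≈ 10.800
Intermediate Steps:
I = 41/4 (I = 4 + (¼)*25 = 4 + 25/4 = 41/4 ≈ 10.250)
R(L) = -7 - 7*L (R(L) = -7*(1 + L) = -7 - 7*L)
V = -⅕ (V = 1/(-5) = -⅕ ≈ -0.20000)
a(R(-6), I)*V = -54*(-⅕) = 54/5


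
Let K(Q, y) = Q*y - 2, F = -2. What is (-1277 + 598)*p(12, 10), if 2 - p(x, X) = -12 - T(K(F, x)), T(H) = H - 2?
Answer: 9506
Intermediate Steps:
K(Q, y) = -2 + Q*y
T(H) = -2 + H
p(x, X) = 10 - 2*x (p(x, X) = 2 - (-12 - (-2 + (-2 - 2*x))) = 2 - (-12 - (-4 - 2*x)) = 2 - (-12 + (4 + 2*x)) = 2 - (-8 + 2*x) = 2 + (8 - 2*x) = 10 - 2*x)
(-1277 + 598)*p(12, 10) = (-1277 + 598)*(10 - 2*12) = -679*(10 - 24) = -679*(-14) = 9506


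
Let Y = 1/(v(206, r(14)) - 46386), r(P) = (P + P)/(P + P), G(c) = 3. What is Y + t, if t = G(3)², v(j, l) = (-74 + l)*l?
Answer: 418130/46459 ≈ 9.0000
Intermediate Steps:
r(P) = 1 (r(P) = (2*P)/((2*P)) = (2*P)*(1/(2*P)) = 1)
v(j, l) = l*(-74 + l)
t = 9 (t = 3² = 9)
Y = -1/46459 (Y = 1/(1*(-74 + 1) - 46386) = 1/(1*(-73) - 46386) = 1/(-73 - 46386) = 1/(-46459) = -1/46459 ≈ -2.1524e-5)
Y + t = -1/46459 + 9 = 418130/46459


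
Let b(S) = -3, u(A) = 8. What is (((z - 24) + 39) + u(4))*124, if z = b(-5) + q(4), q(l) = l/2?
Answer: 2728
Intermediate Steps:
q(l) = l/2 (q(l) = l*(½) = l/2)
z = -1 (z = -3 + (½)*4 = -3 + 2 = -1)
(((z - 24) + 39) + u(4))*124 = (((-1 - 24) + 39) + 8)*124 = ((-25 + 39) + 8)*124 = (14 + 8)*124 = 22*124 = 2728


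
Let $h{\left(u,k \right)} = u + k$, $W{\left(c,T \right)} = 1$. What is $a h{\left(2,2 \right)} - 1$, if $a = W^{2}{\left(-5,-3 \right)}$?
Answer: $3$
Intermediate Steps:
$h{\left(u,k \right)} = k + u$
$a = 1$ ($a = 1^{2} = 1$)
$a h{\left(2,2 \right)} - 1 = 1 \left(2 + 2\right) - 1 = 1 \cdot 4 - 1 = 4 - 1 = 3$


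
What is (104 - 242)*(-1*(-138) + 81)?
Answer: -30222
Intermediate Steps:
(104 - 242)*(-1*(-138) + 81) = -138*(138 + 81) = -138*219 = -30222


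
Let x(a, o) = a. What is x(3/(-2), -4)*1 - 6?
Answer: -15/2 ≈ -7.5000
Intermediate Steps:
x(3/(-2), -4)*1 - 6 = (3/(-2))*1 - 6 = (3*(-½))*1 - 6 = -3/2*1 - 6 = -3/2 - 6 = -15/2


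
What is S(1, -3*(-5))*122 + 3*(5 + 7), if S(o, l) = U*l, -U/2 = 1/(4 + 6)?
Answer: -330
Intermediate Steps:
U = -1/5 (U = -2/(4 + 6) = -2/10 = -2*1/10 = -1/5 ≈ -0.20000)
S(o, l) = -l/5
S(1, -3*(-5))*122 + 3*(5 + 7) = -(-3)*(-5)/5*122 + 3*(5 + 7) = -1/5*15*122 + 3*12 = -3*122 + 36 = -366 + 36 = -330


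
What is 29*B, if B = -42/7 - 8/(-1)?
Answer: 58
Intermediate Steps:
B = 2 (B = -42*⅐ - 8*(-1) = -6 + 8 = 2)
29*B = 29*2 = 58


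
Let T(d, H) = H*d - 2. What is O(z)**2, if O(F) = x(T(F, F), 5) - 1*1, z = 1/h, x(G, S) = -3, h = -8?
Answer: 16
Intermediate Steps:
T(d, H) = -2 + H*d
z = -1/8 (z = 1/(-8) = -1/8 ≈ -0.12500)
O(F) = -4 (O(F) = -3 - 1*1 = -3 - 1 = -4)
O(z)**2 = (-4)**2 = 16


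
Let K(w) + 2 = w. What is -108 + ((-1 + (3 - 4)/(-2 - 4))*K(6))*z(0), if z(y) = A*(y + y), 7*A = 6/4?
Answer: -108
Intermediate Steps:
K(w) = -2 + w
A = 3/14 (A = (6/4)/7 = (6*(1/4))/7 = (1/7)*(3/2) = 3/14 ≈ 0.21429)
z(y) = 3*y/7 (z(y) = 3*(y + y)/14 = 3*(2*y)/14 = 3*y/7)
-108 + ((-1 + (3 - 4)/(-2 - 4))*K(6))*z(0) = -108 + ((-1 + (3 - 4)/(-2 - 4))*(-2 + 6))*((3/7)*0) = -108 + ((-1 - 1/(-6))*4)*0 = -108 + ((-1 - 1*(-1/6))*4)*0 = -108 + ((-1 + 1/6)*4)*0 = -108 - 5/6*4*0 = -108 - 10/3*0 = -108 + 0 = -108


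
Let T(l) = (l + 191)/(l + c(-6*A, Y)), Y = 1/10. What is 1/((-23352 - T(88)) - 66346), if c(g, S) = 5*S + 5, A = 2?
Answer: -187/16774084 ≈ -1.1148e-5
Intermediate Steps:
Y = 1/10 ≈ 0.10000
c(g, S) = 5 + 5*S
T(l) = (191 + l)/(11/2 + l) (T(l) = (l + 191)/(l + (5 + 5*(1/10))) = (191 + l)/(l + (5 + 1/2)) = (191 + l)/(l + 11/2) = (191 + l)/(11/2 + l))
1/((-23352 - T(88)) - 66346) = 1/((-23352 - 2*(191 + 88)/(11 + 2*88)) - 66346) = 1/((-23352 - 2*279/(11 + 176)) - 66346) = 1/((-23352 - 2*279/187) - 66346) = 1/((-23352 - 1*558/187) - 66346) = 1/((-23352 - 558/187) - 66346) = 1/(-4367382/187 - 66346) = 1/(-16774084/187) = -187/16774084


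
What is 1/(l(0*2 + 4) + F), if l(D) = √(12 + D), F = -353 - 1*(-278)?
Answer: -1/71 ≈ -0.014085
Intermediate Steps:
F = -75 (F = -353 + 278 = -75)
1/(l(0*2 + 4) + F) = 1/(√(12 + (0*2 + 4)) - 75) = 1/(√(12 + (0 + 4)) - 75) = 1/(√(12 + 4) - 75) = 1/(√16 - 75) = 1/(4 - 75) = 1/(-71) = -1/71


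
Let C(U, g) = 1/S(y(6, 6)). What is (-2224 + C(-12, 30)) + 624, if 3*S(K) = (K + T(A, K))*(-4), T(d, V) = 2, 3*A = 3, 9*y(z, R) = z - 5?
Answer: -121627/76 ≈ -1600.4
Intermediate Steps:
y(z, R) = -5/9 + z/9 (y(z, R) = (z - 5)/9 = (-5 + z)/9 = -5/9 + z/9)
A = 1 (A = (⅓)*3 = 1)
S(K) = -8/3 - 4*K/3 (S(K) = ((K + 2)*(-4))/3 = ((2 + K)*(-4))/3 = (-8 - 4*K)/3 = -8/3 - 4*K/3)
C(U, g) = -27/76 (C(U, g) = 1/(-8/3 - 4*(-5/9 + (⅑)*6)/3) = 1/(-8/3 - 4*(-5/9 + ⅔)/3) = 1/(-8/3 - 4/3*⅑) = 1/(-8/3 - 4/27) = 1/(-76/27) = -27/76)
(-2224 + C(-12, 30)) + 624 = (-2224 - 27/76) + 624 = -169051/76 + 624 = -121627/76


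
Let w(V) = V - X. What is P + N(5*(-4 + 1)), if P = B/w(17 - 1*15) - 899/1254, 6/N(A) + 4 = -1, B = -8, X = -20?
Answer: -14299/6270 ≈ -2.2805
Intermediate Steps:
N(A) = -6/5 (N(A) = 6/(-4 - 1) = 6/(-5) = 6*(-1/5) = -6/5)
w(V) = 20 + V (w(V) = V - 1*(-20) = V + 20 = 20 + V)
P = -1355/1254 (P = -8/(20 + (17 - 1*15)) - 899/1254 = -8/(20 + (17 - 15)) - 899*1/1254 = -8/(20 + 2) - 899/1254 = -8/22 - 899/1254 = -8*1/22 - 899/1254 = -4/11 - 899/1254 = -1355/1254 ≈ -1.0805)
P + N(5*(-4 + 1)) = -1355/1254 - 6/5 = -14299/6270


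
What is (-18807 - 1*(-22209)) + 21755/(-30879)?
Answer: 105028603/30879 ≈ 3401.3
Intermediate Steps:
(-18807 - 1*(-22209)) + 21755/(-30879) = (-18807 + 22209) + 21755*(-1/30879) = 3402 - 21755/30879 = 105028603/30879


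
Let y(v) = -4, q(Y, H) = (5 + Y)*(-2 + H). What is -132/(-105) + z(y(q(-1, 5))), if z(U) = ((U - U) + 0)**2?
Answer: 44/35 ≈ 1.2571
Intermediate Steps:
q(Y, H) = (-2 + H)*(5 + Y)
z(U) = 0 (z(U) = (0 + 0)**2 = 0**2 = 0)
-132/(-105) + z(y(q(-1, 5))) = -132/(-105) + 0 = -1/105*(-132) + 0 = 44/35 + 0 = 44/35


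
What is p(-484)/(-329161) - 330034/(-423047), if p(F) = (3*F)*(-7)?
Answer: 317126054/423254023 ≈ 0.74926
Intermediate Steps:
p(F) = -21*F
p(-484)/(-329161) - 330034/(-423047) = -21*(-484)/(-329161) - 330034/(-423047) = 10164*(-1/329161) - 330034*(-1/423047) = -1452/47023 + 7022/9001 = 317126054/423254023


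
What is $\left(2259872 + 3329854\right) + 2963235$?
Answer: $8552961$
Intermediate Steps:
$\left(2259872 + 3329854\right) + 2963235 = 5589726 + 2963235 = 8552961$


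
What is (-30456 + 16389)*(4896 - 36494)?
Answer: 444489066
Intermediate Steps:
(-30456 + 16389)*(4896 - 36494) = -14067*(-31598) = 444489066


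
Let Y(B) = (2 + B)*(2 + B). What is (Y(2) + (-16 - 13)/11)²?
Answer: 21609/121 ≈ 178.59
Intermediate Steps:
Y(B) = (2 + B)²
(Y(2) + (-16 - 13)/11)² = ((2 + 2)² + (-16 - 13)/11)² = (4² - 29*1/11)² = (16 - 29/11)² = (147/11)² = 21609/121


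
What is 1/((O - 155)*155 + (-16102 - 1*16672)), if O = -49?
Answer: -1/64394 ≈ -1.5529e-5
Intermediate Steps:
1/((O - 155)*155 + (-16102 - 1*16672)) = 1/((-49 - 155)*155 + (-16102 - 1*16672)) = 1/(-204*155 + (-16102 - 16672)) = 1/(-31620 - 32774) = 1/(-64394) = -1/64394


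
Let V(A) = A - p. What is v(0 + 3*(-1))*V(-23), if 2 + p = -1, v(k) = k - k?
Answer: 0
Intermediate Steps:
v(k) = 0
p = -3 (p = -2 - 1 = -3)
V(A) = 3 + A (V(A) = A - 1*(-3) = A + 3 = 3 + A)
v(0 + 3*(-1))*V(-23) = 0*(3 - 23) = 0*(-20) = 0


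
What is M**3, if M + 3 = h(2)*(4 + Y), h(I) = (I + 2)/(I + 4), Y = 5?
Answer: 27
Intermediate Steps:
h(I) = (2 + I)/(4 + I)
M = 3 (M = -3 + ((2 + 2)/(4 + 2))*(4 + 5) = -3 + (4/6)*9 = -3 + ((1/6)*4)*9 = -3 + (2/3)*9 = -3 + 6 = 3)
M**3 = 3**3 = 27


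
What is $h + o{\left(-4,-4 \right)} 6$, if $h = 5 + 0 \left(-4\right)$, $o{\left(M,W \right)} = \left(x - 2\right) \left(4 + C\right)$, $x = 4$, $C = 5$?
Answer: $113$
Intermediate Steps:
$o{\left(M,W \right)} = 18$ ($o{\left(M,W \right)} = \left(4 - 2\right) \left(4 + 5\right) = 2 \cdot 9 = 18$)
$h = 5$ ($h = 5 + 0 = 5$)
$h + o{\left(-4,-4 \right)} 6 = 5 + 18 \cdot 6 = 5 + 108 = 113$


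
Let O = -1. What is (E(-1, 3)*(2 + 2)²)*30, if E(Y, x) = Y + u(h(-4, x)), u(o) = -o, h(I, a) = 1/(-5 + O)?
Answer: -400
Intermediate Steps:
h(I, a) = -⅙ (h(I, a) = 1/(-5 - 1) = 1/(-6) = -⅙)
E(Y, x) = ⅙ + Y (E(Y, x) = Y - 1*(-⅙) = Y + ⅙ = ⅙ + Y)
(E(-1, 3)*(2 + 2)²)*30 = ((⅙ - 1)*(2 + 2)²)*30 = -⅚*4²*30 = -⅚*16*30 = -40/3*30 = -400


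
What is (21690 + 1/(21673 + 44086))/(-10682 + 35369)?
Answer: 1426312711/1623392433 ≈ 0.87860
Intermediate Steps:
(21690 + 1/(21673 + 44086))/(-10682 + 35369) = (21690 + 1/65759)/24687 = (21690 + 1/65759)*(1/24687) = (1426312711/65759)*(1/24687) = 1426312711/1623392433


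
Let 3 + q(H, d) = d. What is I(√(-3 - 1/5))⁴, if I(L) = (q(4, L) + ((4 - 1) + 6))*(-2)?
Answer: 246016/25 + 251904*I*√5/25 ≈ 9840.6 + 22531.0*I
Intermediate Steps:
q(H, d) = -3 + d
I(L) = -12 - 2*L (I(L) = ((-3 + L) + ((4 - 1) + 6))*(-2) = ((-3 + L) + (3 + 6))*(-2) = ((-3 + L) + 9)*(-2) = (6 + L)*(-2) = -12 - 2*L)
I(√(-3 - 1/5))⁴ = (-12 - 2*√(-3 - 1/5))⁴ = (-12 - 2*√(-3 - 1*⅕))⁴ = (-12 - 2*√(-3 - ⅕))⁴ = (-12 - 8*I*√5/5)⁴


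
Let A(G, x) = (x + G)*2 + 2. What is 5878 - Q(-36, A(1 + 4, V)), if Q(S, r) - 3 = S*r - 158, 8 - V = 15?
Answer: 5961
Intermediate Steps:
V = -7 (V = 8 - 1*15 = 8 - 15 = -7)
A(G, x) = 2 + 2*G + 2*x (A(G, x) = (G + x)*2 + 2 = (2*G + 2*x) + 2 = 2 + 2*G + 2*x)
Q(S, r) = -155 + S*r (Q(S, r) = 3 + (S*r - 158) = 3 + (-158 + S*r) = -155 + S*r)
5878 - Q(-36, A(1 + 4, V)) = 5878 - (-155 - 36*(2 + 2*(1 + 4) + 2*(-7))) = 5878 - (-155 - 36*(2 + 2*5 - 14)) = 5878 - (-155 - 36*(2 + 10 - 14)) = 5878 - (-155 - 36*(-2)) = 5878 - (-155 + 72) = 5878 - 1*(-83) = 5878 + 83 = 5961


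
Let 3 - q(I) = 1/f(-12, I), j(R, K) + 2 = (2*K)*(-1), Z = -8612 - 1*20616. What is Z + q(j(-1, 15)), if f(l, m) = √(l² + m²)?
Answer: -29225 - √73/292 ≈ -29225.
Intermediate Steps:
Z = -29228 (Z = -8612 - 20616 = -29228)
j(R, K) = -2 - 2*K (j(R, K) = -2 + (2*K)*(-1) = -2 - 2*K)
q(I) = 3 - 1/√(144 + I²) (q(I) = 3 - 1/(√((-12)² + I²)) = 3 - 1/(√(144 + I²)) = 3 - 1/√(144 + I²))
Z + q(j(-1, 15)) = -29228 + (3 - 1/√(144 + (-2 - 2*15)²)) = -29228 + (3 - 1/√(144 + (-2 - 30)²)) = -29228 + (3 - 1/√(144 + (-32)²)) = -29228 + (3 - 1/√(144 + 1024)) = -29228 + (3 - 1/√1168) = -29228 + (3 - √73/292) = -29225 - √73/292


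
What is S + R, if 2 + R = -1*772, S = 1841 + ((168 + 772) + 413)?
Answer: 2420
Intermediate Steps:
S = 3194 (S = 1841 + (940 + 413) = 1841 + 1353 = 3194)
R = -774 (R = -2 - 1*772 = -2 - 772 = -774)
S + R = 3194 - 774 = 2420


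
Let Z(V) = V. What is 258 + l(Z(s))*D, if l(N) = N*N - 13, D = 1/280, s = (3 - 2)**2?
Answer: 18057/70 ≈ 257.96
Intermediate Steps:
s = 1 (s = 1**2 = 1)
D = 1/280 ≈ 0.0035714
l(N) = -13 + N**2 (l(N) = N**2 - 13 = -13 + N**2)
258 + l(Z(s))*D = 258 + (-13 + 1**2)*(1/280) = 258 + (-13 + 1)*(1/280) = 258 - 12*1/280 = 258 - 3/70 = 18057/70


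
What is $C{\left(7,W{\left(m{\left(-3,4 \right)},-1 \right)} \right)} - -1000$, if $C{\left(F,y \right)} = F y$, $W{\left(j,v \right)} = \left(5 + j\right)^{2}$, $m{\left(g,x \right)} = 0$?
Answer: $1175$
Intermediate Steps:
$C{\left(7,W{\left(m{\left(-3,4 \right)},-1 \right)} \right)} - -1000 = 7 \left(5 + 0\right)^{2} - -1000 = 7 \cdot 5^{2} + 1000 = 7 \cdot 25 + 1000 = 175 + 1000 = 1175$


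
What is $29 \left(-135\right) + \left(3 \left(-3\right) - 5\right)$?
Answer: $-3929$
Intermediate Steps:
$29 \left(-135\right) + \left(3 \left(-3\right) - 5\right) = -3915 - 14 = -3929$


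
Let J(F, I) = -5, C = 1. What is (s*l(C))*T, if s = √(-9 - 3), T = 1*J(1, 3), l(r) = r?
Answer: -10*I*√3 ≈ -17.32*I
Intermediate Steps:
T = -5 (T = 1*(-5) = -5)
s = 2*I*√3 (s = √(-12) = 2*I*√3 ≈ 3.4641*I)
(s*l(C))*T = ((2*I*√3)*1)*(-5) = (2*I*√3)*(-5) = -10*I*√3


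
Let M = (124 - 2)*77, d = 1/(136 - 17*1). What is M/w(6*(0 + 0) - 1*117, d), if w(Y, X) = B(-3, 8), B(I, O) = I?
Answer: -9394/3 ≈ -3131.3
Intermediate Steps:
d = 1/119 (d = 1/(136 - 17) = 1/119 ≈ 0.0084034)
M = 9394 (M = 122*77 = 9394)
w(Y, X) = -3
M/w(6*(0 + 0) - 1*117, d) = 9394/(-3) = 9394*(-⅓) = -9394/3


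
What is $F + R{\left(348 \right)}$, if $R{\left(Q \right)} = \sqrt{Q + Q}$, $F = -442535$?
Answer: $-442535 + 2 \sqrt{174} \approx -4.4251 \cdot 10^{5}$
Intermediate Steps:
$R{\left(Q \right)} = \sqrt{2} \sqrt{Q}$ ($R{\left(Q \right)} = \sqrt{2 Q} = \sqrt{2} \sqrt{Q}$)
$F + R{\left(348 \right)} = -442535 + \sqrt{2} \sqrt{348} = -442535 + \sqrt{2} \cdot 2 \sqrt{87} = -442535 + 2 \sqrt{174}$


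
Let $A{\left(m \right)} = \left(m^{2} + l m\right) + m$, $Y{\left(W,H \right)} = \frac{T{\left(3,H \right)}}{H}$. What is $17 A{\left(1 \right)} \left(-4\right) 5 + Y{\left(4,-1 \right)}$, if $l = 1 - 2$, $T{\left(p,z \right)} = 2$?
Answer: $-342$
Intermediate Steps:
$l = -1$ ($l = 1 - 2 = -1$)
$Y{\left(W,H \right)} = \frac{2}{H}$
$A{\left(m \right)} = m^{2}$ ($A{\left(m \right)} = \left(m^{2} - m\right) + m = m^{2}$)
$17 A{\left(1 \right)} \left(-4\right) 5 + Y{\left(4,-1 \right)} = 17 \cdot 1^{2} \left(-4\right) 5 + \frac{2}{-1} = 17 \cdot 1 \left(-4\right) 5 + 2 \left(-1\right) = 17 \left(\left(-4\right) 5\right) - 2 = 17 \left(-20\right) - 2 = -340 - 2 = -342$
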